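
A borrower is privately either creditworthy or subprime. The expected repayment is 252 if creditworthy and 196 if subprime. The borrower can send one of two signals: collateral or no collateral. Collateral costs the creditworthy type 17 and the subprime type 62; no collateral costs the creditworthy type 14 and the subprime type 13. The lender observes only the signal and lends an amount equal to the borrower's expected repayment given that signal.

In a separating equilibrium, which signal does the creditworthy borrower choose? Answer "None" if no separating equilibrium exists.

Try creditworthy → collateral, subprime → no collateral:
  Under separation the lender infers type exactly: collateral → creditworthy (pays 252), no collateral → subprime (pays 196).
  Creditworthy: collateral gives 252 − 17 = 235; no collateral gives 196 − 14 = 182. No deviation. ✓
  Subprime: no collateral gives 196 − 13 = 183; collateral gives 252 − 62 = 190. Would deviate. ✗
Try creditworthy → no collateral, subprime → collateral:
  Under separation the lender infers type exactly: no collateral → creditworthy (pays 252), collateral → subprime (pays 196).
  Creditworthy: no collateral gives 252 − 14 = 238; collateral gives 196 − 17 = 179. No deviation. ✓
  Subprime: collateral gives 196 − 62 = 134; no collateral gives 252 − 13 = 239. Would deviate. ✗
Neither assignment is incentive-compatible.

None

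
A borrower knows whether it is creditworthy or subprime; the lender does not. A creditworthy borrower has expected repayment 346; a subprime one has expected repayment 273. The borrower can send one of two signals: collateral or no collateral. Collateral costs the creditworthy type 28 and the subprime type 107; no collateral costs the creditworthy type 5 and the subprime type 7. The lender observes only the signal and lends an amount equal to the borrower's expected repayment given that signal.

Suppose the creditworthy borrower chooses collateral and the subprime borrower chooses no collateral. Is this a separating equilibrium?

If types separate, collateral earns payment 346 and no collateral earns 273.
Creditworthy: collateral gives 346 − 28 = 318; no collateral gives 273 − 5 = 268. No deviation. ✓
Subprime: no collateral gives 273 − 7 = 266; collateral gives 346 − 107 = 239. No deviation. ✓
Both incentive constraints hold.

Yes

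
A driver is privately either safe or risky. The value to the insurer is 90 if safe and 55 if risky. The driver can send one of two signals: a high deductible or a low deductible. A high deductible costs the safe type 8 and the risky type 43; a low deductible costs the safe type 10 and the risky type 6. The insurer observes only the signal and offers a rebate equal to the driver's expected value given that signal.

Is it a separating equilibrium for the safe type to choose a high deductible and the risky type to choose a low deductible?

Yes

Under separation the insurer infers type exactly: high deductible → safe (pays 90), low deductible → risky (pays 55).
Safe: high deductible gives 90 − 8 = 82; low deductible gives 55 − 10 = 45. No deviation. ✓
Risky: low deductible gives 55 − 6 = 49; high deductible gives 90 − 43 = 47. No deviation. ✓
Neither type gains from mimicking the other.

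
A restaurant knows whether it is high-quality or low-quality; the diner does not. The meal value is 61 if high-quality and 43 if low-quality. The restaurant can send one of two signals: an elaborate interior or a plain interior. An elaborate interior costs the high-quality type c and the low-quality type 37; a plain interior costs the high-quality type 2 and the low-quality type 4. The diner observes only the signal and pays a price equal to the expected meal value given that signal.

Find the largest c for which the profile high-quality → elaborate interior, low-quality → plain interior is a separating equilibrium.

Under separation: elaborate interior → high-quality (pays 61); plain interior → low-quality (pays 43).
Low-quality: 43 − 4 = 39 ≥ 61 − 37 = 24. Holds regardless of c. ✓
High-quality: 61 − c ≥ 43 − 2, so c ≤ 61 − 41 = 20.

20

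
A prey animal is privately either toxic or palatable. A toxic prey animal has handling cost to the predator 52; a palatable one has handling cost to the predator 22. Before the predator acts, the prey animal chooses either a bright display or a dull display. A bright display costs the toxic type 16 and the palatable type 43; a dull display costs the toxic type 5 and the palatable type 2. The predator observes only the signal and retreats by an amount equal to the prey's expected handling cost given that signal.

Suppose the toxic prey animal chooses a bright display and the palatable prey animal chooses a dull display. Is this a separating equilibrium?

Yes

If types separate, bright display earns payment 52 and dull display earns 22.
Toxic: bright display gives 52 − 16 = 36; dull display gives 22 − 5 = 17. No deviation. ✓
Palatable: dull display gives 22 − 2 = 20; bright display gives 52 − 43 = 9. No deviation. ✓
Both incentive constraints hold.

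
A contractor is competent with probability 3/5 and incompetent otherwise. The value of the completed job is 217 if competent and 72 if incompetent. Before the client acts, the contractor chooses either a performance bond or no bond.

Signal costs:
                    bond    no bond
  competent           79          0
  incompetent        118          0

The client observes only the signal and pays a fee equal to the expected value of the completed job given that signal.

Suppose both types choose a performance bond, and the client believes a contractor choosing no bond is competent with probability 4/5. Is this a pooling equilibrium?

At the pooled signal (bond) the client holds the prior 3/5 and pays 3/5·217 + 2/5·72 = 159. Off-path (no bond) belief 4/5 gives 4/5·217 + 1/5·72 = 188.
Competent: bond gives 159 − 79 = 80; no bond gives 188 − 0 = 188. Deviates. ✗
Incompetent: bond gives 159 − 118 = 41; no bond gives 188 − 0 = 188. Deviates. ✗

No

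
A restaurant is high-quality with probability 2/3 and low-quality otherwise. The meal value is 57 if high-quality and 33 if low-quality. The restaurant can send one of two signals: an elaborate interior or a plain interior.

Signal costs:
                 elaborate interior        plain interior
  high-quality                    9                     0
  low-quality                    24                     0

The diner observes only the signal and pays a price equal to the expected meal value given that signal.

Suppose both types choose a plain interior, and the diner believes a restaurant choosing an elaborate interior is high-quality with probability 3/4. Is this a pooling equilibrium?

On the equilibrium path (plain interior) the diner holds the prior 2/3 and pays 2/3·57 + 1/3·33 = 49. Off-path (elaborate interior) belief 3/4 gives 3/4·57 + 1/4·33 = 51.
High-quality: plain interior gives 49 − 0 = 49; elaborate interior gives 51 − 9 = 42. Stays. ✓
Low-quality: plain interior gives 49 − 0 = 49; elaborate interior gives 51 − 24 = 27. Stays. ✓
Beliefs are Bayes-consistent on-path and both types best-respond.

Yes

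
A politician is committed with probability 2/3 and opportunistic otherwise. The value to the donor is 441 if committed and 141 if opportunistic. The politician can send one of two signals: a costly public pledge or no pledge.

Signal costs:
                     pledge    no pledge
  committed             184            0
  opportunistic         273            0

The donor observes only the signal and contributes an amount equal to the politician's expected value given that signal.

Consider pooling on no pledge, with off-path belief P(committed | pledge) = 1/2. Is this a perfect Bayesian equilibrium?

Yes

On the equilibrium path (no pledge) the donor holds the prior 2/3 and pays 2/3·441 + 1/3·141 = 341. Off-path (pledge) belief 1/2 gives 1/2·441 + 1/2·141 = 291.
Committed: no pledge gives 341 − 0 = 341; pledge gives 291 − 184 = 107. Stays. ✓
Opportunistic: no pledge gives 341 − 0 = 341; pledge gives 291 − 273 = 18. Stays. ✓
Beliefs are Bayes-consistent on-path and both types best-respond.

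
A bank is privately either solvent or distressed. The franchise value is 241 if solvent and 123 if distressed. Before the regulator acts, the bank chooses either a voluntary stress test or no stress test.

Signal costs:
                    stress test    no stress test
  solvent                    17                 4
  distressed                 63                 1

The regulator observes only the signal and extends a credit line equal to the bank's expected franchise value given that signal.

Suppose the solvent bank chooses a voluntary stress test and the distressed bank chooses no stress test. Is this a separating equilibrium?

Under separation the regulator infers type exactly: stress test → solvent (pays 241), no stress test → distressed (pays 123).
Solvent: stress test gives 241 − 17 = 224; no stress test gives 123 − 4 = 119. No deviation. ✓
Distressed: no stress test gives 123 − 1 = 122; stress test gives 241 − 63 = 178. Would deviate. ✗

No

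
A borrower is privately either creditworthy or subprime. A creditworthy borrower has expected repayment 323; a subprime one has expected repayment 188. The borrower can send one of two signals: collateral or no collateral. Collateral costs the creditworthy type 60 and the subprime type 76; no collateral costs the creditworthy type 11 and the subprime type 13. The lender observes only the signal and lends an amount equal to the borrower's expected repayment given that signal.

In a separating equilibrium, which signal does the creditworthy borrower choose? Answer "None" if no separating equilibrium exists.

Try creditworthy → collateral, subprime → no collateral:
  Under separation the lender infers type exactly: collateral → creditworthy (pays 323), no collateral → subprime (pays 188).
  Creditworthy: collateral gives 323 − 60 = 263; no collateral gives 188 − 11 = 177. No deviation. ✓
  Subprime: no collateral gives 188 − 13 = 175; collateral gives 323 − 76 = 247. Would deviate. ✗
Try creditworthy → no collateral, subprime → collateral:
  Under separation the lender infers type exactly: no collateral → creditworthy (pays 323), collateral → subprime (pays 188).
  Creditworthy: no collateral gives 323 − 11 = 312; collateral gives 188 − 60 = 128. No deviation. ✓
  Subprime: collateral gives 188 − 76 = 112; no collateral gives 323 − 13 = 310. Would deviate. ✗
Neither assignment is incentive-compatible.

None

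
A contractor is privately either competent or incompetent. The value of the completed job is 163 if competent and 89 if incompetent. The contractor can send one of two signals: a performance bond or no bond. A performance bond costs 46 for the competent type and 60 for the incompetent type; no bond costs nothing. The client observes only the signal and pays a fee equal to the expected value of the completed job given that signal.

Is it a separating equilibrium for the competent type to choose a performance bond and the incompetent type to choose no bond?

If types separate, bond earns payment 163 and no bond earns 89.
Competent: bond gives 163 − 46 = 117; no bond gives 89 − 0 = 89. No deviation. ✓
Incompetent: no bond gives 89 − 0 = 89; bond gives 163 − 60 = 103. Would deviate. ✗

No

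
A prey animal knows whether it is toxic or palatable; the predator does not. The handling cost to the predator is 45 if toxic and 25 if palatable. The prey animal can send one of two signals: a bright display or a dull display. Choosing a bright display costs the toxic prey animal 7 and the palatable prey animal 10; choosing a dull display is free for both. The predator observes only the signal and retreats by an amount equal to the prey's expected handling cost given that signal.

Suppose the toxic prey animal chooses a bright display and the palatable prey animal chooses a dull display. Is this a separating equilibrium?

If types separate, bright display earns payment 45 and dull display earns 25.
Toxic: bright display gives 45 − 7 = 38; dull display gives 25 − 0 = 25. No deviation. ✓
Palatable: dull display gives 25 − 0 = 25; bright display gives 45 − 10 = 35. Would deviate. ✗

No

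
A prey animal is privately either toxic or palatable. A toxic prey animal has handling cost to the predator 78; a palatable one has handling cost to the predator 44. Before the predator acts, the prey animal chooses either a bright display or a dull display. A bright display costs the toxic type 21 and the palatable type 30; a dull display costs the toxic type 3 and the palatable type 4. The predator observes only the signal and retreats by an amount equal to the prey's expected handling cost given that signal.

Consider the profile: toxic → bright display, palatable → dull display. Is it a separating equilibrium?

Under separation the predator infers type exactly: bright display → toxic (pays 78), dull display → palatable (pays 44).
Toxic: bright display gives 78 − 21 = 57; dull display gives 44 − 3 = 41. No deviation. ✓
Palatable: dull display gives 44 − 4 = 40; bright display gives 78 − 30 = 48. Would deviate. ✗

No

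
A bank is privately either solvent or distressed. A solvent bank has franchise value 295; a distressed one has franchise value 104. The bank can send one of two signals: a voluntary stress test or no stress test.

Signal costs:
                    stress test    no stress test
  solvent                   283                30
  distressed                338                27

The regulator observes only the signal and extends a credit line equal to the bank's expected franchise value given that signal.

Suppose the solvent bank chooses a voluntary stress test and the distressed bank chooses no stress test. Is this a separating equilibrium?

No

Under separation the regulator infers type exactly: stress test → solvent (pays 295), no stress test → distressed (pays 104).
Solvent: stress test gives 295 − 283 = 12; no stress test gives 104 − 30 = 74. Would deviate. ✗
Distressed: no stress test gives 104 − 27 = 77; stress test gives 295 − 338 = -43. No deviation. ✓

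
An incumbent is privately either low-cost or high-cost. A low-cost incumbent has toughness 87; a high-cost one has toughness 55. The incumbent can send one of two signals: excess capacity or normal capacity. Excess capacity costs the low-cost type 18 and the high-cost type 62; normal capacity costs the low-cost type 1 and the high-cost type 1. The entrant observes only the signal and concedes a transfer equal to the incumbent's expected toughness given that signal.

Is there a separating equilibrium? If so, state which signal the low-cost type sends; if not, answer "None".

excess capacity

Try low-cost → excess capacity, high-cost → normal capacity:
  Under separation the entrant infers type exactly: excess capacity → low-cost (pays 87), normal capacity → high-cost (pays 55).
  Low-cost: excess capacity gives 87 − 18 = 69; normal capacity gives 55 − 1 = 54. No deviation. ✓
  High-cost: normal capacity gives 55 − 1 = 54; excess capacity gives 87 − 62 = 25. No deviation. ✓
Both hold — the low-cost type sends excess capacity.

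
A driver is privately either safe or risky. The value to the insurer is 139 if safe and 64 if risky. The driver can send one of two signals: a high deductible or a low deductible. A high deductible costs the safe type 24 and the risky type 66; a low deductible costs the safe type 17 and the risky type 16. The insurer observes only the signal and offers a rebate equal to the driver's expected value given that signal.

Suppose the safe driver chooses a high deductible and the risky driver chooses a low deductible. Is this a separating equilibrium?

If types separate, high deductible earns payment 139 and low deductible earns 64.
Safe: high deductible gives 139 − 24 = 115; low deductible gives 64 − 17 = 47. No deviation. ✓
Risky: low deductible gives 64 − 16 = 48; high deductible gives 139 − 66 = 73. Would deviate. ✗

No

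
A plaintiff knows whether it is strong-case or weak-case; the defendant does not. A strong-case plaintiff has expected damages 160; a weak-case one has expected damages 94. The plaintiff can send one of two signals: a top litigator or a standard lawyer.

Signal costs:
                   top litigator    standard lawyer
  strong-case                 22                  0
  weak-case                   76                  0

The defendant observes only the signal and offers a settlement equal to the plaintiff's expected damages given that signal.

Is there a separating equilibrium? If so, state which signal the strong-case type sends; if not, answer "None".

Try strong-case → top litigator, weak-case → standard lawyer:
  If types separate, top litigator earns payment 160 and standard lawyer earns 94.
  Strong-case: top litigator gives 160 − 22 = 138; standard lawyer gives 94 − 0 = 94. No deviation. ✓
  Weak-case: standard lawyer gives 94 − 0 = 94; top litigator gives 160 − 76 = 84. No deviation. ✓
Both hold — the strong-case type sends top litigator.

top litigator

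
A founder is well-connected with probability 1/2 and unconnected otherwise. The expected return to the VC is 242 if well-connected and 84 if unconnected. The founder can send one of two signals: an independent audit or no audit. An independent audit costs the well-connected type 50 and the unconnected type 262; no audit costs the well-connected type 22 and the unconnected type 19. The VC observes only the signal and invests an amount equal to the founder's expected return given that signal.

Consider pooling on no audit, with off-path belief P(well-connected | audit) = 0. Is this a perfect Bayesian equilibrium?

Yes

On the equilibrium path (no audit) the VC holds the prior 1/2 and pays 1/2·242 + 1/2·84 = 163. Off-path (audit) belief 0 gives 0·242 + 1·84 = 84.
Well-connected: no audit gives 163 − 22 = 141; audit gives 84 − 50 = 34. Stays. ✓
Unconnected: no audit gives 163 − 19 = 144; audit gives 84 − 262 = -178. Stays. ✓
Beliefs are Bayes-consistent on-path and both types best-respond.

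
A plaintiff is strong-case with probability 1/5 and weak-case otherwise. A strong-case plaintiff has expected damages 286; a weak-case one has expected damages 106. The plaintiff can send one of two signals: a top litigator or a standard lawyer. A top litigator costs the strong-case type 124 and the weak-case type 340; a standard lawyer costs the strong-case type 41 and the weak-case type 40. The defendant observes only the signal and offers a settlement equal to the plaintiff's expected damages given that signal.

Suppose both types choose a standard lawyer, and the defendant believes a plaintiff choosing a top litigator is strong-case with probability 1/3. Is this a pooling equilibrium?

At the pooled signal (standard lawyer) the defendant holds the prior 1/5 and pays 1/5·286 + 4/5·106 = 142. Off-path (top litigator) belief 1/3 gives 1/3·286 + 2/3·106 = 166.
Strong-case: standard lawyer gives 142 − 41 = 101; top litigator gives 166 − 124 = 42. Stays. ✓
Weak-case: standard lawyer gives 142 − 40 = 102; top litigator gives 166 − 340 = -174. Stays. ✓

Yes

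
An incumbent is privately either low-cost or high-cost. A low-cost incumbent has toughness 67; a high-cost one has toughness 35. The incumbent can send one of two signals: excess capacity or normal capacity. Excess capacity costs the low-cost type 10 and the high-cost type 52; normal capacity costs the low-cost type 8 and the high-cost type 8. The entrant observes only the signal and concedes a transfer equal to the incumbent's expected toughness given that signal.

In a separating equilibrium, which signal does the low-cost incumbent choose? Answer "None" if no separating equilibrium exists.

excess capacity

Try low-cost → excess capacity, high-cost → normal capacity:
  If types separate, excess capacity earns payment 67 and normal capacity earns 35.
  Low-cost: excess capacity gives 67 − 10 = 57; normal capacity gives 35 − 8 = 27. No deviation. ✓
  High-cost: normal capacity gives 35 − 8 = 27; excess capacity gives 67 − 52 = 15. No deviation. ✓
Both hold — the low-cost type sends excess capacity.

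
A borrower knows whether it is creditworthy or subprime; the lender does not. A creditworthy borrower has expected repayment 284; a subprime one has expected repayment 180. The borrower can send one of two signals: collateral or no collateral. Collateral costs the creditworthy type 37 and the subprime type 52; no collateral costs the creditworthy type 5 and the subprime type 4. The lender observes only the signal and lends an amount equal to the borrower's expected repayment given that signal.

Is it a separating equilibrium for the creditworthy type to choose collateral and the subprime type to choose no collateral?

If types separate, collateral earns payment 284 and no collateral earns 180.
Creditworthy: collateral gives 284 − 37 = 247; no collateral gives 180 − 5 = 175. No deviation. ✓
Subprime: no collateral gives 180 − 4 = 176; collateral gives 284 − 52 = 232. Would deviate. ✗

No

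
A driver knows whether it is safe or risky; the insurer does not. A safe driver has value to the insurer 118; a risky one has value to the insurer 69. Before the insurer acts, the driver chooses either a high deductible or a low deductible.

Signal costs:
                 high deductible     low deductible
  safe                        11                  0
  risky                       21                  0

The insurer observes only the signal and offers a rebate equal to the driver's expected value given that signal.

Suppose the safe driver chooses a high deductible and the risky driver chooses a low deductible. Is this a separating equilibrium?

No

Under separation the insurer infers type exactly: high deductible → safe (pays 118), low deductible → risky (pays 69).
Safe: high deductible gives 118 − 11 = 107; low deductible gives 69 − 0 = 69. No deviation. ✓
Risky: low deductible gives 69 − 0 = 69; high deductible gives 118 − 21 = 97. Would deviate. ✗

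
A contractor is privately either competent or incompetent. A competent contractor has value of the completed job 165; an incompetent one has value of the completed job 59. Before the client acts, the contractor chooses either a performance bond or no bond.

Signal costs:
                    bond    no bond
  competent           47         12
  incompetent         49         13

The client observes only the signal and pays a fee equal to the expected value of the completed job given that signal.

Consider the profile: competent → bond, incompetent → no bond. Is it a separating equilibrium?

Under separation the client infers type exactly: bond → competent (pays 165), no bond → incompetent (pays 59).
Competent: bond gives 165 − 47 = 118; no bond gives 59 − 12 = 47. No deviation. ✓
Incompetent: no bond gives 59 − 13 = 46; bond gives 165 − 49 = 116. Would deviate. ✗

No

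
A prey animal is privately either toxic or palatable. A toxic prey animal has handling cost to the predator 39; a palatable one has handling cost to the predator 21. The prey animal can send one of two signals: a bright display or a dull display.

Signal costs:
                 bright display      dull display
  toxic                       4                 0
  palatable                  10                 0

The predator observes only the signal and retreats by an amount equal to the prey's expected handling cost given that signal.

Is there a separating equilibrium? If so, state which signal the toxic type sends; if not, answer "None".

None

Try toxic → bright display, palatable → dull display:
  Under separation the predator infers type exactly: bright display → toxic (pays 39), dull display → palatable (pays 21).
  Toxic: bright display gives 39 − 4 = 35; dull display gives 21 − 0 = 21. No deviation. ✓
  Palatable: dull display gives 21 − 0 = 21; bright display gives 39 − 10 = 29. Would deviate. ✗
Try toxic → dull display, palatable → bright display:
  Under separation the predator infers type exactly: dull display → toxic (pays 39), bright display → palatable (pays 21).
  Toxic: dull display gives 39 − 0 = 39; bright display gives 21 − 4 = 17. No deviation. ✓
  Palatable: bright display gives 21 − 10 = 11; dull display gives 39 − 0 = 39. Would deviate. ✗
Neither assignment is incentive-compatible.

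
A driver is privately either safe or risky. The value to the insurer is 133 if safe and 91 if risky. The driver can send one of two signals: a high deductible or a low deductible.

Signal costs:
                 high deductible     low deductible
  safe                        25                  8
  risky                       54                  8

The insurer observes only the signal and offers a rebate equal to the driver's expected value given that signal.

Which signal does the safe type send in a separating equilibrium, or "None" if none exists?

Try safe → high deductible, risky → low deductible:
  Under separation the insurer infers type exactly: high deductible → safe (pays 133), low deductible → risky (pays 91).
  Safe: high deductible gives 133 − 25 = 108; low deductible gives 91 − 8 = 83. No deviation. ✓
  Risky: low deductible gives 91 − 8 = 83; high deductible gives 133 − 54 = 79. No deviation. ✓
Both hold — the safe type sends high deductible.

high deductible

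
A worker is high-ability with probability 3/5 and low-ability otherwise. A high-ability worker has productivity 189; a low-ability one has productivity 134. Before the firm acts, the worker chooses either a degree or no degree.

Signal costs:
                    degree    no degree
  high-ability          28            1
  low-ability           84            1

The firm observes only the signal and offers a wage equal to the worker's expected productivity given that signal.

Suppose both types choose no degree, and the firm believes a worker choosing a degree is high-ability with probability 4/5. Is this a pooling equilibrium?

On the equilibrium path (no degree) the firm holds the prior 3/5 and pays 3/5·189 + 2/5·134 = 167. Off-path (degree) belief 4/5 gives 4/5·189 + 1/5·134 = 178.
High-ability: no degree gives 167 − 1 = 166; degree gives 178 − 28 = 150. Stays. ✓
Low-ability: no degree gives 167 − 1 = 166; degree gives 178 − 84 = 94. Stays. ✓
Beliefs are Bayes-consistent on-path and both types best-respond.

Yes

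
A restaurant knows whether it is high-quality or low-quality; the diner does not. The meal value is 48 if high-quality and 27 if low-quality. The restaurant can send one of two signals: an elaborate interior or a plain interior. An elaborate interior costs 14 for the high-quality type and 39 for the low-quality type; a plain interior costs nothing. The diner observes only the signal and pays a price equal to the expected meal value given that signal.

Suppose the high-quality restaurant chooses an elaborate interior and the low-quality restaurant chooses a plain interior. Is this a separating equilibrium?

Under separation the diner infers type exactly: elaborate interior → high-quality (pays 48), plain interior → low-quality (pays 27).
High-quality: elaborate interior gives 48 − 14 = 34; plain interior gives 27 − 0 = 27. No deviation. ✓
Low-quality: plain interior gives 27 − 0 = 27; elaborate interior gives 48 − 39 = 9. No deviation. ✓
Neither type gains from mimicking the other.

Yes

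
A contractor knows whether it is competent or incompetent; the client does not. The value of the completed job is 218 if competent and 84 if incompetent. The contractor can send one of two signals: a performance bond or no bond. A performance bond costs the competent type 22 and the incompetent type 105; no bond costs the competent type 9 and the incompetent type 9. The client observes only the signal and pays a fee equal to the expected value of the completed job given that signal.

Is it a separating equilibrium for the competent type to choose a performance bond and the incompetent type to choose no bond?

If types separate, bond earns payment 218 and no bond earns 84.
Competent: bond gives 218 − 22 = 196; no bond gives 84 − 9 = 75. No deviation. ✓
Incompetent: no bond gives 84 − 9 = 75; bond gives 218 − 105 = 113. Would deviate. ✗

No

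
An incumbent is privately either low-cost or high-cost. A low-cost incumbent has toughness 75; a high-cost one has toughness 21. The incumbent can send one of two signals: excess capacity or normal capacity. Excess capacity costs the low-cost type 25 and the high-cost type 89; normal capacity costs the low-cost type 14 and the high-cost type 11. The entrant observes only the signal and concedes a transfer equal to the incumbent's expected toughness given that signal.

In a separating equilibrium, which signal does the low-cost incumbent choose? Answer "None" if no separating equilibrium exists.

excess capacity

Try low-cost → excess capacity, high-cost → normal capacity:
  If types separate, excess capacity earns payment 75 and normal capacity earns 21.
  Low-cost: excess capacity gives 75 − 25 = 50; normal capacity gives 21 − 14 = 7. No deviation. ✓
  High-cost: normal capacity gives 21 − 11 = 10; excess capacity gives 75 − 89 = -14. No deviation. ✓
Both hold — the low-cost type sends excess capacity.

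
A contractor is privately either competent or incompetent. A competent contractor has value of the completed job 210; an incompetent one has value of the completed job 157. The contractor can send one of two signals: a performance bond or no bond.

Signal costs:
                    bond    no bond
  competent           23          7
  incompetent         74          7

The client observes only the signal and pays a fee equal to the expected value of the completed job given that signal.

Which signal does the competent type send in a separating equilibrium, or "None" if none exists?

bond

Try competent → bond, incompetent → no bond:
  If types separate, bond earns payment 210 and no bond earns 157.
  Competent: bond gives 210 − 23 = 187; no bond gives 157 − 7 = 150. No deviation. ✓
  Incompetent: no bond gives 157 − 7 = 150; bond gives 210 − 74 = 136. No deviation. ✓
Both hold — the competent type sends bond.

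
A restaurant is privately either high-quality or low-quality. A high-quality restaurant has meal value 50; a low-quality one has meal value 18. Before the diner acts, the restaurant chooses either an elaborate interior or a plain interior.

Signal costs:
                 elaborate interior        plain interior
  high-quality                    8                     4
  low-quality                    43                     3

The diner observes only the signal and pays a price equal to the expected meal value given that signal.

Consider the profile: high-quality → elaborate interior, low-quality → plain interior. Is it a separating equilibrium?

Yes

Under separation the diner infers type exactly: elaborate interior → high-quality (pays 50), plain interior → low-quality (pays 18).
High-quality: elaborate interior gives 50 − 8 = 42; plain interior gives 18 − 4 = 14. No deviation. ✓
Low-quality: plain interior gives 18 − 3 = 15; elaborate interior gives 50 − 43 = 7. No deviation. ✓
Both incentive constraints hold.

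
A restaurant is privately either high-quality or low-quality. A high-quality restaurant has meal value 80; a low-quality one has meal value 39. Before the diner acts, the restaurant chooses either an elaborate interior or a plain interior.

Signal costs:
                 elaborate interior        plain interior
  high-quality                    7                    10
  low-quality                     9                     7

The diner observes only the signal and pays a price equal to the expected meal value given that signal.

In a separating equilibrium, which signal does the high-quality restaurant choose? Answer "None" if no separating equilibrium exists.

None

Try high-quality → elaborate interior, low-quality → plain interior:
  If types separate, elaborate interior earns payment 80 and plain interior earns 39.
  High-quality: elaborate interior gives 80 − 7 = 73; plain interior gives 39 − 10 = 29. No deviation. ✓
  Low-quality: plain interior gives 39 − 7 = 32; elaborate interior gives 80 − 9 = 71. Would deviate. ✗
Try high-quality → plain interior, low-quality → elaborate interior:
  If types separate, plain interior earns payment 80 and elaborate interior earns 39.
  High-quality: plain interior gives 80 − 10 = 70; elaborate interior gives 39 − 7 = 32. No deviation. ✓
  Low-quality: elaborate interior gives 39 − 9 = 30; plain interior gives 80 − 7 = 73. Would deviate. ✗
Neither assignment is incentive-compatible.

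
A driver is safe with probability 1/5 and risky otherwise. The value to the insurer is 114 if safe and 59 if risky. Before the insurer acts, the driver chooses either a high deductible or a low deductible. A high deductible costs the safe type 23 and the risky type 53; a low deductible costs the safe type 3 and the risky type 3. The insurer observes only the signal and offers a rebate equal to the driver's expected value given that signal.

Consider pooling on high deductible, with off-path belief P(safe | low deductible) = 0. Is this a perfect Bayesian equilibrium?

No

At the pooled signal (high deductible) the insurer holds the prior 1/5 and pays 1/5·114 + 4/5·59 = 70. Off-path (low deductible) belief 0 gives 0·114 + 1·59 = 59.
Safe: high deductible gives 70 − 23 = 47; low deductible gives 59 − 3 = 56. Deviates. ✗
Risky: high deductible gives 70 − 53 = 17; low deductible gives 59 − 3 = 56. Deviates. ✗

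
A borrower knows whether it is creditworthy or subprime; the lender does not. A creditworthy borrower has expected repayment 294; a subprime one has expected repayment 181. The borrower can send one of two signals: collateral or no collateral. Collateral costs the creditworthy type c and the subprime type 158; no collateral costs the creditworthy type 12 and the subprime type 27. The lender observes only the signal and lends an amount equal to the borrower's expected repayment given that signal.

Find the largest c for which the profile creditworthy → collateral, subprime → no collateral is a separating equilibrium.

125

Under separation: collateral → creditworthy (pays 294); no collateral → subprime (pays 181).
Subprime: 181 − 27 = 154 ≥ 294 − 158 = 136. Holds regardless of c. ✓
Creditworthy: 294 − c ≥ 181 − 12, so c ≤ 294 − 169 = 125.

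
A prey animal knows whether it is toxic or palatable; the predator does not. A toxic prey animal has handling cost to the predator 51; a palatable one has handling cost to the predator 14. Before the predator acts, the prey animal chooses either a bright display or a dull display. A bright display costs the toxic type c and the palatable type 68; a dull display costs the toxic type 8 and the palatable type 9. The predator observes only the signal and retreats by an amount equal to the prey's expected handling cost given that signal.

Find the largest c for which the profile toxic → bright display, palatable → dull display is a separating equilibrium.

Under separation: bright display → toxic (pays 51); dull display → palatable (pays 14).
Palatable: 14 − 9 = 5 ≥ 51 − 68 = -17. Holds regardless of c. ✓
Toxic: 51 − c ≥ 14 − 8, so c ≤ 51 − 6 = 45.

45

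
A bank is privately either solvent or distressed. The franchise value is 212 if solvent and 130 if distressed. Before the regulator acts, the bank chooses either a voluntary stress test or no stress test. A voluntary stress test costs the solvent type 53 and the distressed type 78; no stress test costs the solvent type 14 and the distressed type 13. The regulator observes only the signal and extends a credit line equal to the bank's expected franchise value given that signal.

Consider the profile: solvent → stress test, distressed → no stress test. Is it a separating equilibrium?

If types separate, stress test earns payment 212 and no stress test earns 130.
Solvent: stress test gives 212 − 53 = 159; no stress test gives 130 − 14 = 116. No deviation. ✓
Distressed: no stress test gives 130 − 13 = 117; stress test gives 212 − 78 = 134. Would deviate. ✗

No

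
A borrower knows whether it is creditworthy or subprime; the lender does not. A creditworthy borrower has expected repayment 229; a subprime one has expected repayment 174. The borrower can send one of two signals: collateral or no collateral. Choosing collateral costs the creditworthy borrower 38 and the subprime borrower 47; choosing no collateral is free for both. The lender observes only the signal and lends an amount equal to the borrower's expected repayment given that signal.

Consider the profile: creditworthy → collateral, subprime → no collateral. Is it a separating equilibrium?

If types separate, collateral earns payment 229 and no collateral earns 174.
Creditworthy: collateral gives 229 − 38 = 191; no collateral gives 174 − 0 = 174. No deviation. ✓
Subprime: no collateral gives 174 − 0 = 174; collateral gives 229 − 47 = 182. Would deviate. ✗

No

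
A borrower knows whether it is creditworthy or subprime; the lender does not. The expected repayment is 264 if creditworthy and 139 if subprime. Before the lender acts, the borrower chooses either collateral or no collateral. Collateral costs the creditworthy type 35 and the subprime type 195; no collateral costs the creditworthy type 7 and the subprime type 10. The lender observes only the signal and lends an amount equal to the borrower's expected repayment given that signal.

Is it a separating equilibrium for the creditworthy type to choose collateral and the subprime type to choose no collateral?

Under separation the lender infers type exactly: collateral → creditworthy (pays 264), no collateral → subprime (pays 139).
Creditworthy: collateral gives 264 − 35 = 229; no collateral gives 139 − 7 = 132. No deviation. ✓
Subprime: no collateral gives 139 − 10 = 129; collateral gives 264 − 195 = 69. No deviation. ✓
Both incentive constraints hold.

Yes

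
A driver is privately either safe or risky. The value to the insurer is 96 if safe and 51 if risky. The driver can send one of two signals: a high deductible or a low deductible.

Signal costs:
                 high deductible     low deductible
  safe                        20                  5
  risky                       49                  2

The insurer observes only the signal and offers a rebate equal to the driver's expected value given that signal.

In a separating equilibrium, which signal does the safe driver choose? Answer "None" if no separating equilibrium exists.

Try safe → high deductible, risky → low deductible:
  Under separation the insurer infers type exactly: high deductible → safe (pays 96), low deductible → risky (pays 51).
  Safe: high deductible gives 96 − 20 = 76; low deductible gives 51 − 5 = 46. No deviation. ✓
  Risky: low deductible gives 51 − 2 = 49; high deductible gives 96 − 49 = 47. No deviation. ✓
Both hold — the safe type sends high deductible.

high deductible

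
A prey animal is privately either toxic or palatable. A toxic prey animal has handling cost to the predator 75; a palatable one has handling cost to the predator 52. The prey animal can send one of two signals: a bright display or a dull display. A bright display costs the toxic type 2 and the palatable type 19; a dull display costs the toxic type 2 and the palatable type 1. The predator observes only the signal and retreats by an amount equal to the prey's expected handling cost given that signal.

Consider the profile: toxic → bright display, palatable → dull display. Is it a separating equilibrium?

If types separate, bright display earns payment 75 and dull display earns 52.
Toxic: bright display gives 75 − 2 = 73; dull display gives 52 − 2 = 50. No deviation. ✓
Palatable: dull display gives 52 − 1 = 51; bright display gives 75 − 19 = 56. Would deviate. ✗

No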